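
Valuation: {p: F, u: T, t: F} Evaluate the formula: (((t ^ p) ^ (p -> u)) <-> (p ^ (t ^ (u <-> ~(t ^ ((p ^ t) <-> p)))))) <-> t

T

t ^ p = F ^ F = F
p -> u = F -> T = T
(t ^ p) ^ (p -> u) = F ^ T = T
p ^ t = F ^ F = F
(p ^ t) <-> p = F <-> F = T
t ^ ((p ^ t) <-> p) = F ^ T = T
~(t ^ ((p ^ t) <-> p)) = ~T = F
u <-> ~(t ^ ((p ^ t) <-> p)) = T <-> F = F
t ^ (u <-> ~(t ^ ((p ^ t) <-> p))) = F ^ F = F
p ^ (t ^ (u <-> ~(t ^ ((p ^ t) <-> p)))) = F ^ F = F
((t ^ p) ^ (p -> u)) <-> (p ^ (t ^ (u <-> ~(t ^ ((p ^ t) <-> p))))) = T <-> F = F
(((t ^ p) ^ (p -> u)) <-> (p ^ (t ^ (u <-> ~(t ^ ((p ^ t) <-> p)))))) <-> t = F <-> F = T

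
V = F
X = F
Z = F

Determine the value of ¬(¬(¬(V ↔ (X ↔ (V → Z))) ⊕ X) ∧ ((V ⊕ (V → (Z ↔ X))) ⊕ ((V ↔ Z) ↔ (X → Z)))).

T

V → Z = F → F = T
X ↔ (V → Z) = F ↔ T = F
V ↔ (X ↔ (V → Z)) = F ↔ F = T
¬(V ↔ (X ↔ (V → Z))) = ¬T = F
¬(V ↔ (X ↔ (V → Z))) ⊕ X = F ⊕ F = F
¬(¬(V ↔ (X ↔ (V → Z))) ⊕ X) = ¬F = T
Z ↔ X = F ↔ F = T
V → (Z ↔ X) = F → T = T
V ⊕ (V → (Z ↔ X)) = F ⊕ T = T
V ↔ Z = F ↔ F = T
X → Z = F → F = T
(V ↔ Z) ↔ (X → Z) = T ↔ T = T
(V ⊕ (V → (Z ↔ X))) ⊕ ((V ↔ Z) ↔ (X → Z)) = T ⊕ T = F
¬(¬(V ↔ (X ↔ (V → Z))) ⊕ X) ∧ ((V ⊕ (V → (Z ↔ X))) ⊕ ((V ↔ Z) ↔ (X → Z))) = T ∧ F = F
¬(¬(¬(V ↔ (X ↔ (V → Z))) ⊕ X) ∧ ((V ⊕ (V → (Z ↔ X))) ⊕ ((V ↔ Z) ↔ (X → Z)))) = ¬F = T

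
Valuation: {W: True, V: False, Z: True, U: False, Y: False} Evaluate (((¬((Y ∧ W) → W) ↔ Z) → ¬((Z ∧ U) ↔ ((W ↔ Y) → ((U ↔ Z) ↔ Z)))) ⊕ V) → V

False

Substituting W=True, V=False, Z=True, U=False, Y=False:
Y ∧ W = False ∧ True = False
(Y ∧ W) → W = False → True = True
¬((Y ∧ W) → W) = ¬True = False
¬((Y ∧ W) → W) ↔ Z = False ↔ True = False
Z ∧ U = True ∧ False = False
W ↔ Y = True ↔ False = False
U ↔ Z = False ↔ True = False
(U ↔ Z) ↔ Z = False ↔ True = False
(W ↔ Y) → ((U ↔ Z) ↔ Z) = False → False = True
(Z ∧ U) ↔ ((W ↔ Y) → ((U ↔ Z) ↔ Z)) = False ↔ True = False
¬((Z ∧ U) ↔ ((W ↔ Y) → ((U ↔ Z) ↔ Z))) = ¬False = True
(¬((Y ∧ W) → W) ↔ Z) → ¬((Z ∧ U) ↔ ((W ↔ Y) → ((U ↔ Z) ↔ Z))) = False → True = True
((¬((Y ∧ W) → W) ↔ Z) → ¬((Z ∧ U) ↔ ((W ↔ Y) → ((U ↔ Z) ↔ Z)))) ⊕ V = True ⊕ False = True
(((¬((Y ∧ W) → W) ↔ Z) → ¬((Z ∧ U) ↔ ((W ↔ Y) → ((U ↔ Z) ↔ Z)))) ⊕ V) → V = True → False = False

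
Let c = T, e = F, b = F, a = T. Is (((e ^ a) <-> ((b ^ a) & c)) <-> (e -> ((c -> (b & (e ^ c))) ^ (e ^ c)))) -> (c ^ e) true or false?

T

e ^ a = F ^ T = T
b ^ a = F ^ T = T
(b ^ a) & c = T & T = T
(e ^ a) <-> ((b ^ a) & c) = T <-> T = T
e ^ c = F ^ T = T
b & (e ^ c) = F & T = F
c -> (b & (e ^ c)) = T -> F = F
e ^ c = F ^ T = T
(c -> (b & (e ^ c))) ^ (e ^ c) = F ^ T = T
e -> ((c -> (b & (e ^ c))) ^ (e ^ c)) = F -> T = T
((e ^ a) <-> ((b ^ a) & c)) <-> (e -> ((c -> (b & (e ^ c))) ^ (e ^ c))) = T <-> T = T
c ^ e = T ^ F = T
(((e ^ a) <-> ((b ^ a) & c)) <-> (e -> ((c -> (b & (e ^ c))) ^ (e ^ c)))) -> (c ^ e) = T -> T = T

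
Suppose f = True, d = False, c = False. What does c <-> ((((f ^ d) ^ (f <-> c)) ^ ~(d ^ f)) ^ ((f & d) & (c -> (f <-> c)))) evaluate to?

False

Substituting f=True, d=False, c=False:
f ^ d = True ^ False = True
f <-> c = True <-> False = False
(f ^ d) ^ (f <-> c) = True ^ False = True
d ^ f = False ^ True = True
~(d ^ f) = ~True = False
((f ^ d) ^ (f <-> c)) ^ ~(d ^ f) = True ^ False = True
f & d = True & False = False
f <-> c = True <-> False = False
c -> (f <-> c) = False -> False = True
(f & d) & (c -> (f <-> c)) = False & True = False
(((f ^ d) ^ (f <-> c)) ^ ~(d ^ f)) ^ ((f & d) & (c -> (f <-> c))) = True ^ False = True
c <-> ((((f ^ d) ^ (f <-> c)) ^ ~(d ^ f)) ^ ((f & d) & (c -> (f <-> c)))) = False <-> True = False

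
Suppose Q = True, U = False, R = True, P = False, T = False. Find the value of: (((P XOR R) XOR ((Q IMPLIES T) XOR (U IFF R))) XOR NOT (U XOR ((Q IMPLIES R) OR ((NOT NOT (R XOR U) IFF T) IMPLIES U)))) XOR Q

False

P XOR R = False XOR True = True
Q IMPLIES T = True IMPLIES False = False
U IFF R = False IFF True = False
(Q IMPLIES T) XOR (U IFF R) = False XOR False = False
(P XOR R) XOR ((Q IMPLIES T) XOR (U IFF R)) = True XOR False = True
Q IMPLIES R = True IMPLIES True = True
R XOR U = True XOR False = True
NOT (R XOR U) = NOT True = False
NOT NOT (R XOR U) = NOT False = True
NOT NOT (R XOR U) IFF T = True IFF False = False
(NOT NOT (R XOR U) IFF T) IMPLIES U = False IMPLIES False = True
(Q IMPLIES R) OR ((NOT NOT (R XOR U) IFF T) IMPLIES U) = True OR True = True
U XOR ((Q IMPLIES R) OR ((NOT NOT (R XOR U) IFF T) IMPLIES U)) = False XOR True = True
NOT (U XOR ((Q IMPLIES R) OR ((NOT NOT (R XOR U) IFF T) IMPLIES U))) = NOT True = False
((P XOR R) XOR ((Q IMPLIES T) XOR (U IFF R))) XOR NOT (U XOR ((Q IMPLIES R) OR ((NOT NOT (R XOR U) IFF T) IMPLIES U))) = True XOR False = True
(((P XOR R) XOR ((Q IMPLIES T) XOR (U IFF R))) XOR NOT (U XOR ((Q IMPLIES R) OR ((NOT NOT (R XOR U) IFF T) IMPLIES U)))) XOR Q = True XOR True = False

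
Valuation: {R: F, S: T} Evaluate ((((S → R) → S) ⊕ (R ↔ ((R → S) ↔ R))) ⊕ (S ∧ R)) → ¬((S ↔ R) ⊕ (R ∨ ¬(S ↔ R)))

T

S → R = T → F = F
(S → R) → S = F → T = T
R → S = F → T = T
(R → S) ↔ R = T ↔ F = F
R ↔ ((R → S) ↔ R) = F ↔ F = T
((S → R) → S) ⊕ (R ↔ ((R → S) ↔ R)) = T ⊕ T = F
S ∧ R = T ∧ F = F
(((S → R) → S) ⊕ (R ↔ ((R → S) ↔ R))) ⊕ (S ∧ R) = F ⊕ F = F
S ↔ R = T ↔ F = F
S ↔ R = T ↔ F = F
¬(S ↔ R) = ¬F = T
R ∨ ¬(S ↔ R) = F ∨ T = T
(S ↔ R) ⊕ (R ∨ ¬(S ↔ R)) = F ⊕ T = T
¬((S ↔ R) ⊕ (R ∨ ¬(S ↔ R))) = ¬T = F
((((S → R) → S) ⊕ (R ↔ ((R → S) ↔ R))) ⊕ (S ∧ R)) → ¬((S ↔ R) ⊕ (R ∨ ¬(S ↔ R))) = F → F = T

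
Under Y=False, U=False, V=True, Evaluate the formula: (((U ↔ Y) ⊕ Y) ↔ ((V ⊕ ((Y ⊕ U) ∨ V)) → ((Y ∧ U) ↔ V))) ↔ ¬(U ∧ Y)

U ↔ Y = False ↔ False = True
(U ↔ Y) ⊕ Y = True ⊕ False = True
Y ⊕ U = False ⊕ False = False
(Y ⊕ U) ∨ V = False ∨ True = True
V ⊕ ((Y ⊕ U) ∨ V) = True ⊕ True = False
Y ∧ U = False ∧ False = False
(Y ∧ U) ↔ V = False ↔ True = False
(V ⊕ ((Y ⊕ U) ∨ V)) → ((Y ∧ U) ↔ V) = False → False = True
((U ↔ Y) ⊕ Y) ↔ ((V ⊕ ((Y ⊕ U) ∨ V)) → ((Y ∧ U) ↔ V)) = True ↔ True = True
U ∧ Y = False ∧ False = False
¬(U ∧ Y) = ¬False = True
(((U ↔ Y) ⊕ Y) ↔ ((V ⊕ ((Y ⊕ U) ∨ V)) → ((Y ∧ U) ↔ V))) ↔ ¬(U ∧ Y) = True ↔ True = True

True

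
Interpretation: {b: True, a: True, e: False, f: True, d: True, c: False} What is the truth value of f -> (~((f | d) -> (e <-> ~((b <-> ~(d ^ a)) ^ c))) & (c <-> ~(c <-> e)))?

f | d = True | True = True
d ^ a = True ^ True = False
~(d ^ a) = ~False = True
b <-> ~(d ^ a) = True <-> True = True
(b <-> ~(d ^ a)) ^ c = True ^ False = True
~((b <-> ~(d ^ a)) ^ c) = ~True = False
e <-> ~((b <-> ~(d ^ a)) ^ c) = False <-> False = True
(f | d) -> (e <-> ~((b <-> ~(d ^ a)) ^ c)) = True -> True = True
~((f | d) -> (e <-> ~((b <-> ~(d ^ a)) ^ c))) = ~True = False
c <-> e = False <-> False = True
~(c <-> e) = ~True = False
c <-> ~(c <-> e) = False <-> False = True
~((f | d) -> (e <-> ~((b <-> ~(d ^ a)) ^ c))) & (c <-> ~(c <-> e)) = False & True = False
f -> (~((f | d) -> (e <-> ~((b <-> ~(d ^ a)) ^ c))) & (c <-> ~(c <-> e))) = True -> False = False

False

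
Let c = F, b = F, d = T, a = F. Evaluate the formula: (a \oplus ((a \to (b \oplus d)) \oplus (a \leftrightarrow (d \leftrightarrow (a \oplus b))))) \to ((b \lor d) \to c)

b \oplus d = F \oplus T = T
a \to (b \oplus d) = F \to T = T
a \oplus b = F \oplus F = F
d \leftrightarrow (a \oplus b) = T \leftrightarrow F = F
a \leftrightarrow (d \leftrightarrow (a \oplus b)) = F \leftrightarrow F = T
(a \to (b \oplus d)) \oplus (a \leftrightarrow (d \leftrightarrow (a \oplus b))) = T \oplus T = F
a \oplus ((a \to (b \oplus d)) \oplus (a \leftrightarrow (d \leftrightarrow (a \oplus b)))) = F \oplus F = F
b \lor d = F \lor T = T
(b \lor d) \to c = T \to F = F
(a \oplus ((a \to (b \oplus d)) \oplus (a \leftrightarrow (d \leftrightarrow (a \oplus b))))) \to ((b \lor d) \to c) = F \to F = T

T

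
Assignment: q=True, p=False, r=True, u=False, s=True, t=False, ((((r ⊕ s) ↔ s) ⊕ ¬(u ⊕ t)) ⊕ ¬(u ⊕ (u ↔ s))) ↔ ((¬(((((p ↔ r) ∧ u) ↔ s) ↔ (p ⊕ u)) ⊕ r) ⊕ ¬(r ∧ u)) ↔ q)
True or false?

Substituting q=True, p=False, r=True, u=False, s=True, t=False:
r ⊕ s = True ⊕ True = False
(r ⊕ s) ↔ s = False ↔ True = False
u ⊕ t = False ⊕ False = False
¬(u ⊕ t) = ¬False = True
((r ⊕ s) ↔ s) ⊕ ¬(u ⊕ t) = False ⊕ True = True
u ↔ s = False ↔ True = False
u ⊕ (u ↔ s) = False ⊕ False = False
¬(u ⊕ (u ↔ s)) = ¬False = True
(((r ⊕ s) ↔ s) ⊕ ¬(u ⊕ t)) ⊕ ¬(u ⊕ (u ↔ s)) = True ⊕ True = False
p ↔ r = False ↔ True = False
(p ↔ r) ∧ u = False ∧ False = False
((p ↔ r) ∧ u) ↔ s = False ↔ True = False
p ⊕ u = False ⊕ False = False
(((p ↔ r) ∧ u) ↔ s) ↔ (p ⊕ u) = False ↔ False = True
((((p ↔ r) ∧ u) ↔ s) ↔ (p ⊕ u)) ⊕ r = True ⊕ True = False
¬(((((p ↔ r) ∧ u) ↔ s) ↔ (p ⊕ u)) ⊕ r) = ¬False = True
r ∧ u = True ∧ False = False
¬(r ∧ u) = ¬False = True
¬(((((p ↔ r) ∧ u) ↔ s) ↔ (p ⊕ u)) ⊕ r) ⊕ ¬(r ∧ u) = True ⊕ True = False
(¬(((((p ↔ r) ∧ u) ↔ s) ↔ (p ⊕ u)) ⊕ r) ⊕ ¬(r ∧ u)) ↔ q = False ↔ True = False
((((r ⊕ s) ↔ s) ⊕ ¬(u ⊕ t)) ⊕ ¬(u ⊕ (u ↔ s))) ↔ ((¬(((((p ↔ r) ∧ u) ↔ s) ↔ (p ⊕ u)) ⊕ r) ⊕ ¬(r ∧ u)) ↔ q) = False ↔ False = True

True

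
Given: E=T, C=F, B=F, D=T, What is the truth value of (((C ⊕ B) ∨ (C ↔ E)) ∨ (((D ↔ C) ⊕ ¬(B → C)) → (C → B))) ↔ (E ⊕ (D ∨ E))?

F

C ⊕ B = F ⊕ F = F
C ↔ E = F ↔ T = F
(C ⊕ B) ∨ (C ↔ E) = F ∨ F = F
D ↔ C = T ↔ F = F
B → C = F → F = T
¬(B → C) = ¬T = F
(D ↔ C) ⊕ ¬(B → C) = F ⊕ F = F
C → B = F → F = T
((D ↔ C) ⊕ ¬(B → C)) → (C → B) = F → T = T
((C ⊕ B) ∨ (C ↔ E)) ∨ (((D ↔ C) ⊕ ¬(B → C)) → (C → B)) = F ∨ T = T
D ∨ E = T ∨ T = T
E ⊕ (D ∨ E) = T ⊕ T = F
(((C ⊕ B) ∨ (C ↔ E)) ∨ (((D ↔ C) ⊕ ¬(B → C)) → (C → B))) ↔ (E ⊕ (D ∨ E)) = T ↔ F = F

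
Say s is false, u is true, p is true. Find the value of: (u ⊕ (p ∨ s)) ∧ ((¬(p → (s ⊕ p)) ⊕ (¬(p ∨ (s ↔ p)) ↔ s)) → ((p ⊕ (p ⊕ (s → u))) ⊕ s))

False

p ∨ s = True ∨ False = True
u ⊕ (p ∨ s) = True ⊕ True = False
s ⊕ p = False ⊕ True = True
p → (s ⊕ p) = True → True = True
¬(p → (s ⊕ p)) = ¬True = False
s ↔ p = False ↔ True = False
p ∨ (s ↔ p) = True ∨ False = True
¬(p ∨ (s ↔ p)) = ¬True = False
¬(p ∨ (s ↔ p)) ↔ s = False ↔ False = True
¬(p → (s ⊕ p)) ⊕ (¬(p ∨ (s ↔ p)) ↔ s) = False ⊕ True = True
s → u = False → True = True
p ⊕ (s → u) = True ⊕ True = False
p ⊕ (p ⊕ (s → u)) = True ⊕ False = True
(p ⊕ (p ⊕ (s → u))) ⊕ s = True ⊕ False = True
(¬(p → (s ⊕ p)) ⊕ (¬(p ∨ (s ↔ p)) ↔ s)) → ((p ⊕ (p ⊕ (s → u))) ⊕ s) = True → True = True
(u ⊕ (p ∨ s)) ∧ ((¬(p → (s ⊕ p)) ⊕ (¬(p ∨ (s ↔ p)) ↔ s)) → ((p ⊕ (p ⊕ (s → u))) ⊕ s)) = False ∧ True = False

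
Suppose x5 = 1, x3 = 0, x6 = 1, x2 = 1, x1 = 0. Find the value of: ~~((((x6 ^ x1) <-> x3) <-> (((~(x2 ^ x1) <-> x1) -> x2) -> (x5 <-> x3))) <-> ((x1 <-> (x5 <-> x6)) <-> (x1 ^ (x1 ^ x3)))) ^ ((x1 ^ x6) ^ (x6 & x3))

x6 ^ x1 = 1 ^ 0 = 1
(x6 ^ x1) <-> x3 = 1 <-> 0 = 0
x2 ^ x1 = 1 ^ 0 = 1
~(x2 ^ x1) = ~1 = 0
~(x2 ^ x1) <-> x1 = 0 <-> 0 = 1
(~(x2 ^ x1) <-> x1) -> x2 = 1 -> 1 = 1
x5 <-> x3 = 1 <-> 0 = 0
((~(x2 ^ x1) <-> x1) -> x2) -> (x5 <-> x3) = 1 -> 0 = 0
((x6 ^ x1) <-> x3) <-> (((~(x2 ^ x1) <-> x1) -> x2) -> (x5 <-> x3)) = 0 <-> 0 = 1
x5 <-> x6 = 1 <-> 1 = 1
x1 <-> (x5 <-> x6) = 0 <-> 1 = 0
x1 ^ x3 = 0 ^ 0 = 0
x1 ^ (x1 ^ x3) = 0 ^ 0 = 0
(x1 <-> (x5 <-> x6)) <-> (x1 ^ (x1 ^ x3)) = 0 <-> 0 = 1
(((x6 ^ x1) <-> x3) <-> (((~(x2 ^ x1) <-> x1) -> x2) -> (x5 <-> x3))) <-> ((x1 <-> (x5 <-> x6)) <-> (x1 ^ (x1 ^ x3))) = 1 <-> 1 = 1
~((((x6 ^ x1) <-> x3) <-> (((~(x2 ^ x1) <-> x1) -> x2) -> (x5 <-> x3))) <-> ((x1 <-> (x5 <-> x6)) <-> (x1 ^ (x1 ^ x3)))) = ~1 = 0
~~((((x6 ^ x1) <-> x3) <-> (((~(x2 ^ x1) <-> x1) -> x2) -> (x5 <-> x3))) <-> ((x1 <-> (x5 <-> x6)) <-> (x1 ^ (x1 ^ x3)))) = ~0 = 1
x1 ^ x6 = 0 ^ 1 = 1
x6 & x3 = 1 & 0 = 0
(x1 ^ x6) ^ (x6 & x3) = 1 ^ 0 = 1
~~((((x6 ^ x1) <-> x3) <-> (((~(x2 ^ x1) <-> x1) -> x2) -> (x5 <-> x3))) <-> ((x1 <-> (x5 <-> x6)) <-> (x1 ^ (x1 ^ x3)))) ^ ((x1 ^ x6) ^ (x6 & x3)) = 1 ^ 1 = 0

0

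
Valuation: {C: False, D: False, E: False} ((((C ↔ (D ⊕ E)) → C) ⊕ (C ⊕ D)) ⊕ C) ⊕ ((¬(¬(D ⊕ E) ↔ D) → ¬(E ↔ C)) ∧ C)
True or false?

False

D ⊕ E = False ⊕ False = False
C ↔ (D ⊕ E) = False ↔ False = True
(C ↔ (D ⊕ E)) → C = True → False = False
C ⊕ D = False ⊕ False = False
((C ↔ (D ⊕ E)) → C) ⊕ (C ⊕ D) = False ⊕ False = False
(((C ↔ (D ⊕ E)) → C) ⊕ (C ⊕ D)) ⊕ C = False ⊕ False = False
D ⊕ E = False ⊕ False = False
¬(D ⊕ E) = ¬False = True
¬(D ⊕ E) ↔ D = True ↔ False = False
¬(¬(D ⊕ E) ↔ D) = ¬False = True
E ↔ C = False ↔ False = True
¬(E ↔ C) = ¬True = False
¬(¬(D ⊕ E) ↔ D) → ¬(E ↔ C) = True → False = False
(¬(¬(D ⊕ E) ↔ D) → ¬(E ↔ C)) ∧ C = False ∧ False = False
((((C ↔ (D ⊕ E)) → C) ⊕ (C ⊕ D)) ⊕ C) ⊕ ((¬(¬(D ⊕ E) ↔ D) → ¬(E ↔ C)) ∧ C) = False ⊕ False = False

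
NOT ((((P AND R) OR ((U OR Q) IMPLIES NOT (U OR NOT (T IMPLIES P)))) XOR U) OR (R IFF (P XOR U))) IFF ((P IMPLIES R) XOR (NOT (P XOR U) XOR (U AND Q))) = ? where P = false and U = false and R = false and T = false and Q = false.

P AND R = false AND false = false
U OR Q = false OR false = false
T IMPLIES P = false IMPLIES false = true
NOT (T IMPLIES P) = NOT true = false
U OR NOT (T IMPLIES P) = false OR false = false
NOT (U OR NOT (T IMPLIES P)) = NOT false = true
(U OR Q) IMPLIES NOT (U OR NOT (T IMPLIES P)) = false IMPLIES true = true
(P AND R) OR ((U OR Q) IMPLIES NOT (U OR NOT (T IMPLIES P))) = false OR true = true
((P AND R) OR ((U OR Q) IMPLIES NOT (U OR NOT (T IMPLIES P)))) XOR U = true XOR false = true
P XOR U = false XOR false = false
R IFF (P XOR U) = false IFF false = true
(((P AND R) OR ((U OR Q) IMPLIES NOT (U OR NOT (T IMPLIES P)))) XOR U) OR (R IFF (P XOR U)) = true OR true = true
NOT ((((P AND R) OR ((U OR Q) IMPLIES NOT (U OR NOT (T IMPLIES P)))) XOR U) OR (R IFF (P XOR U))) = NOT true = false
P IMPLIES R = false IMPLIES false = true
P XOR U = false XOR false = false
NOT (P XOR U) = NOT false = true
U AND Q = false AND false = false
NOT (P XOR U) XOR (U AND Q) = true XOR false = true
(P IMPLIES R) XOR (NOT (P XOR U) XOR (U AND Q)) = true XOR true = false
NOT ((((P AND R) OR ((U OR Q) IMPLIES NOT (U OR NOT (T IMPLIES P)))) XOR U) OR (R IFF (P XOR U))) IFF ((P IMPLIES R) XOR (NOT (P XOR U) XOR (U AND Q))) = false IFF false = true

true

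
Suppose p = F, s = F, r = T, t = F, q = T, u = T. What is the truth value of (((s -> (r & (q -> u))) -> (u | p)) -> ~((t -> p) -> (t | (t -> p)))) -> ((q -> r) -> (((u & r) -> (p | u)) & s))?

q -> u = T -> T = T
r & (q -> u) = T & T = T
s -> (r & (q -> u)) = F -> T = T
u | p = T | F = T
(s -> (r & (q -> u))) -> (u | p) = T -> T = T
t -> p = F -> F = T
t -> p = F -> F = T
t | (t -> p) = F | T = T
(t -> p) -> (t | (t -> p)) = T -> T = T
~((t -> p) -> (t | (t -> p))) = ~T = F
((s -> (r & (q -> u))) -> (u | p)) -> ~((t -> p) -> (t | (t -> p))) = T -> F = F
q -> r = T -> T = T
u & r = T & T = T
p | u = F | T = T
(u & r) -> (p | u) = T -> T = T
((u & r) -> (p | u)) & s = T & F = F
(q -> r) -> (((u & r) -> (p | u)) & s) = T -> F = F
(((s -> (r & (q -> u))) -> (u | p)) -> ~((t -> p) -> (t | (t -> p)))) -> ((q -> r) -> (((u & r) -> (p | u)) & s)) = F -> F = T

T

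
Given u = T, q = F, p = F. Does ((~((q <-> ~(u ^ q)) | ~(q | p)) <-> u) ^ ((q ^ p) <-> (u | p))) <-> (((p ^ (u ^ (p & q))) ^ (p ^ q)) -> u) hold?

u ^ q = T ^ F = T
~(u ^ q) = ~T = F
q <-> ~(u ^ q) = F <-> F = T
q | p = F | F = F
~(q | p) = ~F = T
(q <-> ~(u ^ q)) | ~(q | p) = T | T = T
~((q <-> ~(u ^ q)) | ~(q | p)) = ~T = F
~((q <-> ~(u ^ q)) | ~(q | p)) <-> u = F <-> T = F
q ^ p = F ^ F = F
u | p = T | F = T
(q ^ p) <-> (u | p) = F <-> T = F
(~((q <-> ~(u ^ q)) | ~(q | p)) <-> u) ^ ((q ^ p) <-> (u | p)) = F ^ F = F
p & q = F & F = F
u ^ (p & q) = T ^ F = T
p ^ (u ^ (p & q)) = F ^ T = T
p ^ q = F ^ F = F
(p ^ (u ^ (p & q))) ^ (p ^ q) = T ^ F = T
((p ^ (u ^ (p & q))) ^ (p ^ q)) -> u = T -> T = T
((~((q <-> ~(u ^ q)) | ~(q | p)) <-> u) ^ ((q ^ p) <-> (u | p))) <-> (((p ^ (u ^ (p & q))) ^ (p ^ q)) -> u) = F <-> T = F

F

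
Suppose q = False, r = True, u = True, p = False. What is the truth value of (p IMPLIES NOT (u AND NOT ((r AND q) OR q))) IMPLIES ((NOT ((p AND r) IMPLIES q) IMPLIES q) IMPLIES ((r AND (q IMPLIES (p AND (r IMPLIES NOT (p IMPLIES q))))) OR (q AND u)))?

r AND q = True AND False = False
(r AND q) OR q = False OR False = False
NOT ((r AND q) OR q) = NOT False = True
u AND NOT ((r AND q) OR q) = True AND True = True
NOT (u AND NOT ((r AND q) OR q)) = NOT True = False
p IMPLIES NOT (u AND NOT ((r AND q) OR q)) = False IMPLIES False = True
p AND r = False AND True = False
(p AND r) IMPLIES q = False IMPLIES False = True
NOT ((p AND r) IMPLIES q) = NOT True = False
NOT ((p AND r) IMPLIES q) IMPLIES q = False IMPLIES False = True
p IMPLIES q = False IMPLIES False = True
NOT (p IMPLIES q) = NOT True = False
r IMPLIES NOT (p IMPLIES q) = True IMPLIES False = False
p AND (r IMPLIES NOT (p IMPLIES q)) = False AND False = False
q IMPLIES (p AND (r IMPLIES NOT (p IMPLIES q))) = False IMPLIES False = True
r AND (q IMPLIES (p AND (r IMPLIES NOT (p IMPLIES q)))) = True AND True = True
q AND u = False AND True = False
(r AND (q IMPLIES (p AND (r IMPLIES NOT (p IMPLIES q))))) OR (q AND u) = True OR False = True
(NOT ((p AND r) IMPLIES q) IMPLIES q) IMPLIES ((r AND (q IMPLIES (p AND (r IMPLIES NOT (p IMPLIES q))))) OR (q AND u)) = True IMPLIES True = True
(p IMPLIES NOT (u AND NOT ((r AND q) OR q))) IMPLIES ((NOT ((p AND r) IMPLIES q) IMPLIES q) IMPLIES ((r AND (q IMPLIES (p AND (r IMPLIES NOT (p IMPLIES q))))) OR (q AND u))) = True IMPLIES True = True

True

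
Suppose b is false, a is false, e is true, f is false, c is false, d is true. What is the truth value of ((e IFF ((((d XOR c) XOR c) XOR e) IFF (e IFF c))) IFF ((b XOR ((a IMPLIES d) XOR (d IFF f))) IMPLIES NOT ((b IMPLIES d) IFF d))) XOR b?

d XOR c = True XOR False = True
(d XOR c) XOR c = True XOR False = True
((d XOR c) XOR c) XOR e = True XOR True = False
e IFF c = True IFF False = False
(((d XOR c) XOR c) XOR e) IFF (e IFF c) = False IFF False = True
e IFF ((((d XOR c) XOR c) XOR e) IFF (e IFF c)) = True IFF True = True
a IMPLIES d = False IMPLIES True = True
d IFF f = True IFF False = False
(a IMPLIES d) XOR (d IFF f) = True XOR False = True
b XOR ((a IMPLIES d) XOR (d IFF f)) = False XOR True = True
b IMPLIES d = False IMPLIES True = True
(b IMPLIES d) IFF d = True IFF True = True
NOT ((b IMPLIES d) IFF d) = NOT True = False
(b XOR ((a IMPLIES d) XOR (d IFF f))) IMPLIES NOT ((b IMPLIES d) IFF d) = True IMPLIES False = False
(e IFF ((((d XOR c) XOR c) XOR e) IFF (e IFF c))) IFF ((b XOR ((a IMPLIES d) XOR (d IFF f))) IMPLIES NOT ((b IMPLIES d) IFF d)) = True IFF False = False
((e IFF ((((d XOR c) XOR c) XOR e) IFF (e IFF c))) IFF ((b XOR ((a IMPLIES d) XOR (d IFF f))) IMPLIES NOT ((b IMPLIES d) IFF d))) XOR b = False XOR False = False

False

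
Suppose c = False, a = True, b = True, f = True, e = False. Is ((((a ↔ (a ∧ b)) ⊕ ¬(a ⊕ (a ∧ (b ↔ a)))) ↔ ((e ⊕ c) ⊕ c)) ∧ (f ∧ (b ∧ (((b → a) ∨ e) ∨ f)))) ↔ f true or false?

True

a ∧ b = True ∧ True = True
a ↔ (a ∧ b) = True ↔ True = True
b ↔ a = True ↔ True = True
a ∧ (b ↔ a) = True ∧ True = True
a ⊕ (a ∧ (b ↔ a)) = True ⊕ True = False
¬(a ⊕ (a ∧ (b ↔ a))) = ¬False = True
(a ↔ (a ∧ b)) ⊕ ¬(a ⊕ (a ∧ (b ↔ a))) = True ⊕ True = False
e ⊕ c = False ⊕ False = False
(e ⊕ c) ⊕ c = False ⊕ False = False
((a ↔ (a ∧ b)) ⊕ ¬(a ⊕ (a ∧ (b ↔ a)))) ↔ ((e ⊕ c) ⊕ c) = False ↔ False = True
b → a = True → True = True
(b → a) ∨ e = True ∨ False = True
((b → a) ∨ e) ∨ f = True ∨ True = True
b ∧ (((b → a) ∨ e) ∨ f) = True ∧ True = True
f ∧ (b ∧ (((b → a) ∨ e) ∨ f)) = True ∧ True = True
(((a ↔ (a ∧ b)) ⊕ ¬(a ⊕ (a ∧ (b ↔ a)))) ↔ ((e ⊕ c) ⊕ c)) ∧ (f ∧ (b ∧ (((b → a) ∨ e) ∨ f))) = True ∧ True = True
((((a ↔ (a ∧ b)) ⊕ ¬(a ⊕ (a ∧ (b ↔ a)))) ↔ ((e ⊕ c) ⊕ c)) ∧ (f ∧ (b ∧ (((b → a) ∨ e) ∨ f)))) ↔ f = True ↔ True = True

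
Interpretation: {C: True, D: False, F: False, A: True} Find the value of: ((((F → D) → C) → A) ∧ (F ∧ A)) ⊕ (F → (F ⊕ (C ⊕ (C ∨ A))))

F → D = False → False = True
(F → D) → C = True → True = True
((F → D) → C) → A = True → True = True
F ∧ A = False ∧ True = False
(((F → D) → C) → A) ∧ (F ∧ A) = True ∧ False = False
C ∨ A = True ∨ True = True
C ⊕ (C ∨ A) = True ⊕ True = False
F ⊕ (C ⊕ (C ∨ A)) = False ⊕ False = False
F → (F ⊕ (C ⊕ (C ∨ A))) = False → False = True
((((F → D) → C) → A) ∧ (F ∧ A)) ⊕ (F → (F ⊕ (C ⊕ (C ∨ A)))) = False ⊕ True = True

True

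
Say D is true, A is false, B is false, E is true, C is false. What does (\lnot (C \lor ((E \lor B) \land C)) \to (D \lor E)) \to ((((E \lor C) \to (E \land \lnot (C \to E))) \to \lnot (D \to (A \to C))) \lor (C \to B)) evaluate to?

\text{True}

E \lor B = \text{True} \lor \text{False} = \text{True}
(E \lor B) \land C = \text{True} \land \text{False} = \text{False}
C \lor ((E \lor B) \land C) = \text{False} \lor \text{False} = \text{False}
\lnot (C \lor ((E \lor B) \land C)) = \lnot \text{False} = \text{True}
D \lor E = \text{True} \lor \text{True} = \text{True}
\lnot (C \lor ((E \lor B) \land C)) \to (D \lor E) = \text{True} \to \text{True} = \text{True}
E \lor C = \text{True} \lor \text{False} = \text{True}
C \to E = \text{False} \to \text{True} = \text{True}
\lnot (C \to E) = \lnot \text{True} = \text{False}
E \land \lnot (C \to E) = \text{True} \land \text{False} = \text{False}
(E \lor C) \to (E \land \lnot (C \to E)) = \text{True} \to \text{False} = \text{False}
A \to C = \text{False} \to \text{False} = \text{True}
D \to (A \to C) = \text{True} \to \text{True} = \text{True}
\lnot (D \to (A \to C)) = \lnot \text{True} = \text{False}
((E \lor C) \to (E \land \lnot (C \to E))) \to \lnot (D \to (A \to C)) = \text{False} \to \text{False} = \text{True}
C \to B = \text{False} \to \text{False} = \text{True}
(((E \lor C) \to (E \land \lnot (C \to E))) \to \lnot (D \to (A \to C))) \lor (C \to B) = \text{True} \lor \text{True} = \text{True}
(\lnot (C \lor ((E \lor B) \land C)) \to (D \lor E)) \to ((((E \lor C) \to (E \land \lnot (C \to E))) \to \lnot (D \to (A \to C))) \lor (C \to B)) = \text{True} \to \text{True} = \text{True}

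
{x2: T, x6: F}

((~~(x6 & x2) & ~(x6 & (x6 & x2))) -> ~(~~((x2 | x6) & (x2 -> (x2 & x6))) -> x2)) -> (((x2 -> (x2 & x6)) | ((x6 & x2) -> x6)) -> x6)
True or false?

x6 & x2 = F & T = F
~(x6 & x2) = ~F = T
~~(x6 & x2) = ~T = F
x6 & x2 = F & T = F
x6 & (x6 & x2) = F & F = F
~(x6 & (x6 & x2)) = ~F = T
~~(x6 & x2) & ~(x6 & (x6 & x2)) = F & T = F
x2 | x6 = T | F = T
x2 & x6 = T & F = F
x2 -> (x2 & x6) = T -> F = F
(x2 | x6) & (x2 -> (x2 & x6)) = T & F = F
~((x2 | x6) & (x2 -> (x2 & x6))) = ~F = T
~~((x2 | x6) & (x2 -> (x2 & x6))) = ~T = F
~~((x2 | x6) & (x2 -> (x2 & x6))) -> x2 = F -> T = T
~(~~((x2 | x6) & (x2 -> (x2 & x6))) -> x2) = ~T = F
(~~(x6 & x2) & ~(x6 & (x6 & x2))) -> ~(~~((x2 | x6) & (x2 -> (x2 & x6))) -> x2) = F -> F = T
x2 & x6 = T & F = F
x2 -> (x2 & x6) = T -> F = F
x6 & x2 = F & T = F
(x6 & x2) -> x6 = F -> F = T
(x2 -> (x2 & x6)) | ((x6 & x2) -> x6) = F | T = T
((x2 -> (x2 & x6)) | ((x6 & x2) -> x6)) -> x6 = T -> F = F
((~~(x6 & x2) & ~(x6 & (x6 & x2))) -> ~(~~((x2 | x6) & (x2 -> (x2 & x6))) -> x2)) -> (((x2 -> (x2 & x6)) | ((x6 & x2) -> x6)) -> x6) = T -> F = F

F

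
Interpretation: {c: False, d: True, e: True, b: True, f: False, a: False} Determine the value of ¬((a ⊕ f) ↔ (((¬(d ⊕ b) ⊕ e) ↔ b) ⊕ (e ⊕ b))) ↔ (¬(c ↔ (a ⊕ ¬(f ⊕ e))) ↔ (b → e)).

True

a ⊕ f = False ⊕ False = False
d ⊕ b = True ⊕ True = False
¬(d ⊕ b) = ¬False = True
¬(d ⊕ b) ⊕ e = True ⊕ True = False
(¬(d ⊕ b) ⊕ e) ↔ b = False ↔ True = False
e ⊕ b = True ⊕ True = False
((¬(d ⊕ b) ⊕ e) ↔ b) ⊕ (e ⊕ b) = False ⊕ False = False
(a ⊕ f) ↔ (((¬(d ⊕ b) ⊕ e) ↔ b) ⊕ (e ⊕ b)) = False ↔ False = True
¬((a ⊕ f) ↔ (((¬(d ⊕ b) ⊕ e) ↔ b) ⊕ (e ⊕ b))) = ¬True = False
f ⊕ e = False ⊕ True = True
¬(f ⊕ e) = ¬True = False
a ⊕ ¬(f ⊕ e) = False ⊕ False = False
c ↔ (a ⊕ ¬(f ⊕ e)) = False ↔ False = True
¬(c ↔ (a ⊕ ¬(f ⊕ e))) = ¬True = False
b → e = True → True = True
¬(c ↔ (a ⊕ ¬(f ⊕ e))) ↔ (b → e) = False ↔ True = False
¬((a ⊕ f) ↔ (((¬(d ⊕ b) ⊕ e) ↔ b) ⊕ (e ⊕ b))) ↔ (¬(c ↔ (a ⊕ ¬(f ⊕ e))) ↔ (b → e)) = False ↔ False = True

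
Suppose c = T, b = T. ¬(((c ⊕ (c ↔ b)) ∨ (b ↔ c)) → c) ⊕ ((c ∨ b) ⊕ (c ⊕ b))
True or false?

T

c ↔ b = T ↔ T = T
c ⊕ (c ↔ b) = T ⊕ T = F
b ↔ c = T ↔ T = T
(c ⊕ (c ↔ b)) ∨ (b ↔ c) = F ∨ T = T
((c ⊕ (c ↔ b)) ∨ (b ↔ c)) → c = T → T = T
¬(((c ⊕ (c ↔ b)) ∨ (b ↔ c)) → c) = ¬T = F
c ∨ b = T ∨ T = T
c ⊕ b = T ⊕ T = F
(c ∨ b) ⊕ (c ⊕ b) = T ⊕ F = T
¬(((c ⊕ (c ↔ b)) ∨ (b ↔ c)) → c) ⊕ ((c ∨ b) ⊕ (c ⊕ b)) = F ⊕ T = T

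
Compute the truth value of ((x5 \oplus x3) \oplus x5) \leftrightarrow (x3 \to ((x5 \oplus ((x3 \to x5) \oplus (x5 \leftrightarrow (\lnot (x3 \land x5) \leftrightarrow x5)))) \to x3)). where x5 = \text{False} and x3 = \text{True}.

\text{True}

x5 \oplus x3 = \text{False} \oplus \text{True} = \text{True}
(x5 \oplus x3) \oplus x5 = \text{True} \oplus \text{False} = \text{True}
x3 \to x5 = \text{True} \to \text{False} = \text{False}
x3 \land x5 = \text{True} \land \text{False} = \text{False}
\lnot (x3 \land x5) = \lnot \text{False} = \text{True}
\lnot (x3 \land x5) \leftrightarrow x5 = \text{True} \leftrightarrow \text{False} = \text{False}
x5 \leftrightarrow (\lnot (x3 \land x5) \leftrightarrow x5) = \text{False} \leftrightarrow \text{False} = \text{True}
(x3 \to x5) \oplus (x5 \leftrightarrow (\lnot (x3 \land x5) \leftrightarrow x5)) = \text{False} \oplus \text{True} = \text{True}
x5 \oplus ((x3 \to x5) \oplus (x5 \leftrightarrow (\lnot (x3 \land x5) \leftrightarrow x5))) = \text{False} \oplus \text{True} = \text{True}
(x5 \oplus ((x3 \to x5) \oplus (x5 \leftrightarrow (\lnot (x3 \land x5) \leftrightarrow x5)))) \to x3 = \text{True} \to \text{True} = \text{True}
x3 \to ((x5 \oplus ((x3 \to x5) \oplus (x5 \leftrightarrow (\lnot (x3 \land x5) \leftrightarrow x5)))) \to x3) = \text{True} \to \text{True} = \text{True}
((x5 \oplus x3) \oplus x5) \leftrightarrow (x3 \to ((x5 \oplus ((x3 \to x5) \oplus (x5 \leftrightarrow (\lnot (x3 \land x5) \leftrightarrow x5)))) \to x3)) = \text{True} \leftrightarrow \text{True} = \text{True}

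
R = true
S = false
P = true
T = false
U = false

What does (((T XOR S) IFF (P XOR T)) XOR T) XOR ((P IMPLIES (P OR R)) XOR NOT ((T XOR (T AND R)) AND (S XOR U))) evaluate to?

T XOR S = false XOR false = false
P XOR T = true XOR false = true
(T XOR S) IFF (P XOR T) = false IFF true = false
((T XOR S) IFF (P XOR T)) XOR T = false XOR false = false
P OR R = true OR true = true
P IMPLIES (P OR R) = true IMPLIES true = true
T AND R = false AND true = false
T XOR (T AND R) = false XOR false = false
S XOR U = false XOR false = false
(T XOR (T AND R)) AND (S XOR U) = false AND false = false
NOT ((T XOR (T AND R)) AND (S XOR U)) = NOT false = true
(P IMPLIES (P OR R)) XOR NOT ((T XOR (T AND R)) AND (S XOR U)) = true XOR true = false
(((T XOR S) IFF (P XOR T)) XOR T) XOR ((P IMPLIES (P OR R)) XOR NOT ((T XOR (T AND R)) AND (S XOR U))) = false XOR false = false

false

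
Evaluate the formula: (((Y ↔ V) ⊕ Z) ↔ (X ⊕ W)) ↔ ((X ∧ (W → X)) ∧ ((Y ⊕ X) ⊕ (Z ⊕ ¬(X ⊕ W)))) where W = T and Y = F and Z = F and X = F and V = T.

T

Y ↔ V = F ↔ T = F
(Y ↔ V) ⊕ Z = F ⊕ F = F
X ⊕ W = F ⊕ T = T
((Y ↔ V) ⊕ Z) ↔ (X ⊕ W) = F ↔ T = F
W → X = T → F = F
X ∧ (W → X) = F ∧ F = F
Y ⊕ X = F ⊕ F = F
X ⊕ W = F ⊕ T = T
¬(X ⊕ W) = ¬T = F
Z ⊕ ¬(X ⊕ W) = F ⊕ F = F
(Y ⊕ X) ⊕ (Z ⊕ ¬(X ⊕ W)) = F ⊕ F = F
(X ∧ (W → X)) ∧ ((Y ⊕ X) ⊕ (Z ⊕ ¬(X ⊕ W))) = F ∧ F = F
(((Y ↔ V) ⊕ Z) ↔ (X ⊕ W)) ↔ ((X ∧ (W → X)) ∧ ((Y ⊕ X) ⊕ (Z ⊕ ¬(X ⊕ W)))) = F ↔ F = T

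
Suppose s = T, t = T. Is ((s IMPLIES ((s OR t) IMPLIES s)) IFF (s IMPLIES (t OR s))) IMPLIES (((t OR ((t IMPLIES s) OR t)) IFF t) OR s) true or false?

T

s OR t = T OR T = T
(s OR t) IMPLIES s = T IMPLIES T = T
s IMPLIES ((s OR t) IMPLIES s) = T IMPLIES T = T
t OR s = T OR T = T
s IMPLIES (t OR s) = T IMPLIES T = T
(s IMPLIES ((s OR t) IMPLIES s)) IFF (s IMPLIES (t OR s)) = T IFF T = T
t IMPLIES s = T IMPLIES T = T
(t IMPLIES s) OR t = T OR T = T
t OR ((t IMPLIES s) OR t) = T OR T = T
(t OR ((t IMPLIES s) OR t)) IFF t = T IFF T = T
((t OR ((t IMPLIES s) OR t)) IFF t) OR s = T OR T = T
((s IMPLIES ((s OR t) IMPLIES s)) IFF (s IMPLIES (t OR s))) IMPLIES (((t OR ((t IMPLIES s) OR t)) IFF t) OR s) = T IMPLIES T = T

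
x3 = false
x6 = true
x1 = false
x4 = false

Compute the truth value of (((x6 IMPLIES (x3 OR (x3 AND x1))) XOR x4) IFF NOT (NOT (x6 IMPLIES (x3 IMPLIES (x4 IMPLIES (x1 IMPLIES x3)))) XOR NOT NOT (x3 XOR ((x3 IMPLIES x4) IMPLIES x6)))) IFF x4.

false

x3 AND x1 = false AND false = false
x3 OR (x3 AND x1) = false OR false = false
x6 IMPLIES (x3 OR (x3 AND x1)) = true IMPLIES false = false
(x6 IMPLIES (x3 OR (x3 AND x1))) XOR x4 = false XOR false = false
x1 IMPLIES x3 = false IMPLIES false = true
x4 IMPLIES (x1 IMPLIES x3) = false IMPLIES true = true
x3 IMPLIES (x4 IMPLIES (x1 IMPLIES x3)) = false IMPLIES true = true
x6 IMPLIES (x3 IMPLIES (x4 IMPLIES (x1 IMPLIES x3))) = true IMPLIES true = true
NOT (x6 IMPLIES (x3 IMPLIES (x4 IMPLIES (x1 IMPLIES x3)))) = NOT true = false
x3 IMPLIES x4 = false IMPLIES false = true
(x3 IMPLIES x4) IMPLIES x6 = true IMPLIES true = true
x3 XOR ((x3 IMPLIES x4) IMPLIES x6) = false XOR true = true
NOT (x3 XOR ((x3 IMPLIES x4) IMPLIES x6)) = NOT true = false
NOT NOT (x3 XOR ((x3 IMPLIES x4) IMPLIES x6)) = NOT false = true
NOT (x6 IMPLIES (x3 IMPLIES (x4 IMPLIES (x1 IMPLIES x3)))) XOR NOT NOT (x3 XOR ((x3 IMPLIES x4) IMPLIES x6)) = false XOR true = true
NOT (NOT (x6 IMPLIES (x3 IMPLIES (x4 IMPLIES (x1 IMPLIES x3)))) XOR NOT NOT (x3 XOR ((x3 IMPLIES x4) IMPLIES x6))) = NOT true = false
((x6 IMPLIES (x3 OR (x3 AND x1))) XOR x4) IFF NOT (NOT (x6 IMPLIES (x3 IMPLIES (x4 IMPLIES (x1 IMPLIES x3)))) XOR NOT NOT (x3 XOR ((x3 IMPLIES x4) IMPLIES x6))) = false IFF false = true
(((x6 IMPLIES (x3 OR (x3 AND x1))) XOR x4) IFF NOT (NOT (x6 IMPLIES (x3 IMPLIES (x4 IMPLIES (x1 IMPLIES x3)))) XOR NOT NOT (x3 XOR ((x3 IMPLIES x4) IMPLIES x6)))) IFF x4 = true IFF false = false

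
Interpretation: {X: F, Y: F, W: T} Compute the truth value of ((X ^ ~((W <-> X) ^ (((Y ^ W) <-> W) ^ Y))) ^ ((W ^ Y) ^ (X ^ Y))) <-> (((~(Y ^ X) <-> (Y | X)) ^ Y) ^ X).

F

Substituting X=F, Y=F, W=T:
W <-> X = T <-> F = F
Y ^ W = F ^ T = T
(Y ^ W) <-> W = T <-> T = T
((Y ^ W) <-> W) ^ Y = T ^ F = T
(W <-> X) ^ (((Y ^ W) <-> W) ^ Y) = F ^ T = T
~((W <-> X) ^ (((Y ^ W) <-> W) ^ Y)) = ~T = F
X ^ ~((W <-> X) ^ (((Y ^ W) <-> W) ^ Y)) = F ^ F = F
W ^ Y = T ^ F = T
X ^ Y = F ^ F = F
(W ^ Y) ^ (X ^ Y) = T ^ F = T
(X ^ ~((W <-> X) ^ (((Y ^ W) <-> W) ^ Y))) ^ ((W ^ Y) ^ (X ^ Y)) = F ^ T = T
Y ^ X = F ^ F = F
~(Y ^ X) = ~F = T
Y | X = F | F = F
~(Y ^ X) <-> (Y | X) = T <-> F = F
(~(Y ^ X) <-> (Y | X)) ^ Y = F ^ F = F
((~(Y ^ X) <-> (Y | X)) ^ Y) ^ X = F ^ F = F
((X ^ ~((W <-> X) ^ (((Y ^ W) <-> W) ^ Y))) ^ ((W ^ Y) ^ (X ^ Y))) <-> (((~(Y ^ X) <-> (Y | X)) ^ Y) ^ X) = T <-> F = F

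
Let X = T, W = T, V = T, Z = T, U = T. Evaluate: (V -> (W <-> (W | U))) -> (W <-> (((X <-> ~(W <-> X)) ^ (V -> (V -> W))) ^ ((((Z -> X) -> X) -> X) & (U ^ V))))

T

W | U = T | T = T
W <-> (W | U) = T <-> T = T
V -> (W <-> (W | U)) = T -> T = T
W <-> X = T <-> T = T
~(W <-> X) = ~T = F
X <-> ~(W <-> X) = T <-> F = F
V -> W = T -> T = T
V -> (V -> W) = T -> T = T
(X <-> ~(W <-> X)) ^ (V -> (V -> W)) = F ^ T = T
Z -> X = T -> T = T
(Z -> X) -> X = T -> T = T
((Z -> X) -> X) -> X = T -> T = T
U ^ V = T ^ T = F
(((Z -> X) -> X) -> X) & (U ^ V) = T & F = F
((X <-> ~(W <-> X)) ^ (V -> (V -> W))) ^ ((((Z -> X) -> X) -> X) & (U ^ V)) = T ^ F = T
W <-> (((X <-> ~(W <-> X)) ^ (V -> (V -> W))) ^ ((((Z -> X) -> X) -> X) & (U ^ V))) = T <-> T = T
(V -> (W <-> (W | U))) -> (W <-> (((X <-> ~(W <-> X)) ^ (V -> (V -> W))) ^ ((((Z -> X) -> X) -> X) & (U ^ V)))) = T -> T = T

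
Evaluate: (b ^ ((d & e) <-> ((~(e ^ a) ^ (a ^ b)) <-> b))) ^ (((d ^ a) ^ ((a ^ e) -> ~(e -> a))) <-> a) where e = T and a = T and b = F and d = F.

F

d & e = F & T = F
e ^ a = T ^ T = F
~(e ^ a) = ~F = T
a ^ b = T ^ F = T
~(e ^ a) ^ (a ^ b) = T ^ T = F
(~(e ^ a) ^ (a ^ b)) <-> b = F <-> F = T
(d & e) <-> ((~(e ^ a) ^ (a ^ b)) <-> b) = F <-> T = F
b ^ ((d & e) <-> ((~(e ^ a) ^ (a ^ b)) <-> b)) = F ^ F = F
d ^ a = F ^ T = T
a ^ e = T ^ T = F
e -> a = T -> T = T
~(e -> a) = ~T = F
(a ^ e) -> ~(e -> a) = F -> F = T
(d ^ a) ^ ((a ^ e) -> ~(e -> a)) = T ^ T = F
((d ^ a) ^ ((a ^ e) -> ~(e -> a))) <-> a = F <-> T = F
(b ^ ((d & e) <-> ((~(e ^ a) ^ (a ^ b)) <-> b))) ^ (((d ^ a) ^ ((a ^ e) -> ~(e -> a))) <-> a) = F ^ F = F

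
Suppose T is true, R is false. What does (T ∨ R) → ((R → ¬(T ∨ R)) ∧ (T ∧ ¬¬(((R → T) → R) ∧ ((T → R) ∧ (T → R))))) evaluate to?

T ∨ R = True ∨ False = True
T ∨ R = True ∨ False = True
¬(T ∨ R) = ¬True = False
R → ¬(T ∨ R) = False → False = True
R → T = False → True = True
(R → T) → R = True → False = False
T → R = True → False = False
T → R = True → False = False
(T → R) ∧ (T → R) = False ∧ False = False
((R → T) → R) ∧ ((T → R) ∧ (T → R)) = False ∧ False = False
¬(((R → T) → R) ∧ ((T → R) ∧ (T → R))) = ¬False = True
¬¬(((R → T) → R) ∧ ((T → R) ∧ (T → R))) = ¬True = False
T ∧ ¬¬(((R → T) → R) ∧ ((T → R) ∧ (T → R))) = True ∧ False = False
(R → ¬(T ∨ R)) ∧ (T ∧ ¬¬(((R → T) → R) ∧ ((T → R) ∧ (T → R)))) = True ∧ False = False
(T ∨ R) → ((R → ¬(T ∨ R)) ∧ (T ∧ ¬¬(((R → T) → R) ∧ ((T → R) ∧ (T → R))))) = True → False = False

False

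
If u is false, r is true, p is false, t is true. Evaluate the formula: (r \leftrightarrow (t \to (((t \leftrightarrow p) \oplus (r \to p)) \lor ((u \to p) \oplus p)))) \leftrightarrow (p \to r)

T

t \leftrightarrow p = T \leftrightarrow F = F
r \to p = T \to F = F
(t \leftrightarrow p) \oplus (r \to p) = F \oplus F = F
u \to p = F \to F = T
(u \to p) \oplus p = T \oplus F = T
((t \leftrightarrow p) \oplus (r \to p)) \lor ((u \to p) \oplus p) = F \lor T = T
t \to (((t \leftrightarrow p) \oplus (r \to p)) \lor ((u \to p) \oplus p)) = T \to T = T
r \leftrightarrow (t \to (((t \leftrightarrow p) \oplus (r \to p)) \lor ((u \to p) \oplus p))) = T \leftrightarrow T = T
p \to r = F \to T = T
(r \leftrightarrow (t \to (((t \leftrightarrow p) \oplus (r \to p)) \lor ((u \to p) \oplus p)))) \leftrightarrow (p \to r) = T \leftrightarrow T = T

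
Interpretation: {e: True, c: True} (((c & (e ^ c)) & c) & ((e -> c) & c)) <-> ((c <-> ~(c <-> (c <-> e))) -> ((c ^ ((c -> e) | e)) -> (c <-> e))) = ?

e ^ c = True ^ True = False
c & (e ^ c) = True & False = False
(c & (e ^ c)) & c = False & True = False
e -> c = True -> True = True
(e -> c) & c = True & True = True
((c & (e ^ c)) & c) & ((e -> c) & c) = False & True = False
c <-> e = True <-> True = True
c <-> (c <-> e) = True <-> True = True
~(c <-> (c <-> e)) = ~True = False
c <-> ~(c <-> (c <-> e)) = True <-> False = False
c -> e = True -> True = True
(c -> e) | e = True | True = True
c ^ ((c -> e) | e) = True ^ True = False
c <-> e = True <-> True = True
(c ^ ((c -> e) | e)) -> (c <-> e) = False -> True = True
(c <-> ~(c <-> (c <-> e))) -> ((c ^ ((c -> e) | e)) -> (c <-> e)) = False -> True = True
(((c & (e ^ c)) & c) & ((e -> c) & c)) <-> ((c <-> ~(c <-> (c <-> e))) -> ((c ^ ((c -> e) | e)) -> (c <-> e))) = False <-> True = False

False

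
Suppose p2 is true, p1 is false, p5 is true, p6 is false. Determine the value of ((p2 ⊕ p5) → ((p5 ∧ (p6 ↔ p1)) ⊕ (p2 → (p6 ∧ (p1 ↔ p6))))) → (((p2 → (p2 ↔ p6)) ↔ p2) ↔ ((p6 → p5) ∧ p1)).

T

p2 ⊕ p5 = T ⊕ T = F
p6 ↔ p1 = F ↔ F = T
p5 ∧ (p6 ↔ p1) = T ∧ T = T
p1 ↔ p6 = F ↔ F = T
p6 ∧ (p1 ↔ p6) = F ∧ T = F
p2 → (p6 ∧ (p1 ↔ p6)) = T → F = F
(p5 ∧ (p6 ↔ p1)) ⊕ (p2 → (p6 ∧ (p1 ↔ p6))) = T ⊕ F = T
(p2 ⊕ p5) → ((p5 ∧ (p6 ↔ p1)) ⊕ (p2 → (p6 ∧ (p1 ↔ p6)))) = F → T = T
p2 ↔ p6 = T ↔ F = F
p2 → (p2 ↔ p6) = T → F = F
(p2 → (p2 ↔ p6)) ↔ p2 = F ↔ T = F
p6 → p5 = F → T = T
(p6 → p5) ∧ p1 = T ∧ F = F
((p2 → (p2 ↔ p6)) ↔ p2) ↔ ((p6 → p5) ∧ p1) = F ↔ F = T
((p2 ⊕ p5) → ((p5 ∧ (p6 ↔ p1)) ⊕ (p2 → (p6 ∧ (p1 ↔ p6))))) → (((p2 → (p2 ↔ p6)) ↔ p2) ↔ ((p6 → p5) ∧ p1)) = T → T = T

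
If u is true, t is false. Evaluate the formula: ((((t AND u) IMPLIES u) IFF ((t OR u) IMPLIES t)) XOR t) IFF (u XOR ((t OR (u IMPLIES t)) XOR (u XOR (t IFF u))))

True

t AND u = False AND True = False
(t AND u) IMPLIES u = False IMPLIES True = True
t OR u = False OR True = True
(t OR u) IMPLIES t = True IMPLIES False = False
((t AND u) IMPLIES u) IFF ((t OR u) IMPLIES t) = True IFF False = False
(((t AND u) IMPLIES u) IFF ((t OR u) IMPLIES t)) XOR t = False XOR False = False
u IMPLIES t = True IMPLIES False = False
t OR (u IMPLIES t) = False OR False = False
t IFF u = False IFF True = False
u XOR (t IFF u) = True XOR False = True
(t OR (u IMPLIES t)) XOR (u XOR (t IFF u)) = False XOR True = True
u XOR ((t OR (u IMPLIES t)) XOR (u XOR (t IFF u))) = True XOR True = False
((((t AND u) IMPLIES u) IFF ((t OR u) IMPLIES t)) XOR t) IFF (u XOR ((t OR (u IMPLIES t)) XOR (u XOR (t IFF u)))) = False IFF False = True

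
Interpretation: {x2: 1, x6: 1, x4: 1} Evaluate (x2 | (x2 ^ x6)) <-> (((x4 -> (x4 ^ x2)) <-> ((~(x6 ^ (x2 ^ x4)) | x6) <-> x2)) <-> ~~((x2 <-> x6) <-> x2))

0

Substituting x2=1, x6=1, x4=1:
x2 ^ x6 = 1 ^ 1 = 0
x2 | (x2 ^ x6) = 1 | 0 = 1
x4 ^ x2 = 1 ^ 1 = 0
x4 -> (x4 ^ x2) = 1 -> 0 = 0
x2 ^ x4 = 1 ^ 1 = 0
x6 ^ (x2 ^ x4) = 1 ^ 0 = 1
~(x6 ^ (x2 ^ x4)) = ~1 = 0
~(x6 ^ (x2 ^ x4)) | x6 = 0 | 1 = 1
(~(x6 ^ (x2 ^ x4)) | x6) <-> x2 = 1 <-> 1 = 1
(x4 -> (x4 ^ x2)) <-> ((~(x6 ^ (x2 ^ x4)) | x6) <-> x2) = 0 <-> 1 = 0
x2 <-> x6 = 1 <-> 1 = 1
(x2 <-> x6) <-> x2 = 1 <-> 1 = 1
~((x2 <-> x6) <-> x2) = ~1 = 0
~~((x2 <-> x6) <-> x2) = ~0 = 1
((x4 -> (x4 ^ x2)) <-> ((~(x6 ^ (x2 ^ x4)) | x6) <-> x2)) <-> ~~((x2 <-> x6) <-> x2) = 0 <-> 1 = 0
(x2 | (x2 ^ x6)) <-> (((x4 -> (x4 ^ x2)) <-> ((~(x6 ^ (x2 ^ x4)) | x6) <-> x2)) <-> ~~((x2 <-> x6) <-> x2)) = 1 <-> 0 = 0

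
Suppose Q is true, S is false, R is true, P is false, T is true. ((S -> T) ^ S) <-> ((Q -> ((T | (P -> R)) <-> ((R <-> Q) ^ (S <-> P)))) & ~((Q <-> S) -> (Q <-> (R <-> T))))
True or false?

S -> T = False -> True = True
(S -> T) ^ S = True ^ False = True
P -> R = False -> True = True
T | (P -> R) = True | True = True
R <-> Q = True <-> True = True
S <-> P = False <-> False = True
(R <-> Q) ^ (S <-> P) = True ^ True = False
(T | (P -> R)) <-> ((R <-> Q) ^ (S <-> P)) = True <-> False = False
Q -> ((T | (P -> R)) <-> ((R <-> Q) ^ (S <-> P))) = True -> False = False
Q <-> S = True <-> False = False
R <-> T = True <-> True = True
Q <-> (R <-> T) = True <-> True = True
(Q <-> S) -> (Q <-> (R <-> T)) = False -> True = True
~((Q <-> S) -> (Q <-> (R <-> T))) = ~True = False
(Q -> ((T | (P -> R)) <-> ((R <-> Q) ^ (S <-> P)))) & ~((Q <-> S) -> (Q <-> (R <-> T))) = False & False = False
((S -> T) ^ S) <-> ((Q -> ((T | (P -> R)) <-> ((R <-> Q) ^ (S <-> P)))) & ~((Q <-> S) -> (Q <-> (R <-> T)))) = True <-> False = False

False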